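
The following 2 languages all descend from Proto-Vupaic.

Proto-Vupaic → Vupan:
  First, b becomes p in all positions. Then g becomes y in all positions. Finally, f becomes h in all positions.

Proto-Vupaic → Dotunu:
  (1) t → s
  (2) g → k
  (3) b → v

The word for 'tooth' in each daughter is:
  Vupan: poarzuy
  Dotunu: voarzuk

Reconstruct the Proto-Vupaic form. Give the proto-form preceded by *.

Position 7: Vupan has y, Dotunu has k. Taking the neighbouring segments as reconstructed: Vupan y could go back to *g or *y; Dotunu k could go back to *k or *g — the one source consistent with every daughter is *g.
Position 1: Vupan has p, Dotunu has v. Taking the neighbouring segments as reconstructed: Vupan p could go back to *p or *b; Dotunu v could go back to *b or *v — the one source consistent with every daughter is *b.
This points to *boarzug. Verify forward in each daughter:
Vupan: *boarzug
  boarzug → poarzug   [unconditioned shift]
  poarzug → poarzuy   [unconditioned shift]
  poarzuy (rule 3 does not apply)
  giving Vupan poarzuy.
Dotunu: start from *boarzug.
  rule 1: no change — boarzug
  rule 2 (unconditioned shift): boarzug → boarzuk
  rule 3 (unconditioned shift): boarzuk → voarzuk
  ⇒ Dotunu voarzuk
No other proto-form is consistent with every reflex, so the reconstruction is *boarzug.

*boarzug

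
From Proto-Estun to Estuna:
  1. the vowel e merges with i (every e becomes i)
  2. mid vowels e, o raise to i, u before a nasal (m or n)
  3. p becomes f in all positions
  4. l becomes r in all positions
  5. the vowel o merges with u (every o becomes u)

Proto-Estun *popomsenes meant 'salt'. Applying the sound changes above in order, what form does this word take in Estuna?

fufumsinis

Estuna: *popomsenes
  popomsenes → popomsinis   [vowel merger]
  popomsinis → popumsinis   [pre-nasal raising]
  popumsinis → fofumsinis   [unconditioned shift]
  fofumsinis (rule 4 does not apply)
  fofumsinis → fufumsinis   [vowel merger]
  giving Estuna fufumsinis.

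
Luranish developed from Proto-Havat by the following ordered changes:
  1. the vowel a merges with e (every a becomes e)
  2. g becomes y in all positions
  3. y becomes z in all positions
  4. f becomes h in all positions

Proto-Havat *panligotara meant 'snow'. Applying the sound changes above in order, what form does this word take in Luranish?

Luranish: start from *panligotara.
  rule 1 (vowel merger): panligotara → penligotere
  rule 2 (unconditioned shift): penligotere → penliyotere
  rule 3 (unconditioned shift): penliyotere → penlizotere
  rule 4: no change — penlizotere
  ⇒ Luranish penlizotere

penlizotere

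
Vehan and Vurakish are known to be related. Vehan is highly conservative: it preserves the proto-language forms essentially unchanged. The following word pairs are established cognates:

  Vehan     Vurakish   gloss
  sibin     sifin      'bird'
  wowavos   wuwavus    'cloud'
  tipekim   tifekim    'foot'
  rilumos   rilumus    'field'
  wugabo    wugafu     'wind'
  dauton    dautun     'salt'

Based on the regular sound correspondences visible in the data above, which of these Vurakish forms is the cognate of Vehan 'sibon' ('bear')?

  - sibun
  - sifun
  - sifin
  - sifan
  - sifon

sifun

wugabo ~ wugafu — Vehan b corresponds to Vurakish f between vowels (before a back vowel).
dauton ~ dautun — Vehan o corresponds to Vurakish u after a consonant, before a nasal.
Applying these to Vehan 'sibon':
  sibon → sifon   (b→f between vowels (before a back vowel))
  sifon → sifun   (o→u after a consonant, before a nasal)
So the Vurakish cognate is 'sifun'.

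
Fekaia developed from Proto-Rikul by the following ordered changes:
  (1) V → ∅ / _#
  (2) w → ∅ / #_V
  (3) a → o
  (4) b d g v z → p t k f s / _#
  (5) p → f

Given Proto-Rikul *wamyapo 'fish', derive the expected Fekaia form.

Fekaia: start from *wamyapo.
  rule 1 (apocope): wamyapo → wamyap
  rule 2 (glide loss): wamyap → amyap
  rule 3 (vowel merger): amyap → omyop
  rule 4: no change — omyop
  rule 5 (unconditioned shift): omyop → omyof
  ⇒ Fekaia omyof

omyof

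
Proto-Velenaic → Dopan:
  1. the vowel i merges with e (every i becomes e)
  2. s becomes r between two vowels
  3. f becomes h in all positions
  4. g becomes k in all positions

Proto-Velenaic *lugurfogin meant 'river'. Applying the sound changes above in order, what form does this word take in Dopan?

lukurhoken

Dopan: start from *lugurfogin.
  rule 1 (vowel merger): lugurfogin → lugurfogen
  rule 2: no change — lugurfogen
  rule 3 (unconditioned shift): lugurfogen → lugurhogen
  rule 4 (unconditioned shift): lugurhogen → lukurhoken
  ⇒ Dopan lukurhoken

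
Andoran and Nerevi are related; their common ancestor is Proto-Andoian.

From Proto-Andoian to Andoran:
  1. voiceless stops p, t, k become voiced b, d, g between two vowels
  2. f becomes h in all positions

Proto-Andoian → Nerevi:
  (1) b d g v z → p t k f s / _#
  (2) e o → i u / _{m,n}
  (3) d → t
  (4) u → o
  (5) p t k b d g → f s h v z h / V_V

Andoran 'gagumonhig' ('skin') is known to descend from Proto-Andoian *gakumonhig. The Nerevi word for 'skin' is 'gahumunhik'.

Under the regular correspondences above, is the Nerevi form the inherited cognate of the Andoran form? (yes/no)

Derive the expected Nerevi reflex of *gakumonhig:
Nerevi: *gakumonhig > gakumonhik > gakumunhik > gakomonhik > gahomonhik  (by final devoicing, pre-nasal raising, vowel merger, intervocalic lenition)
The regular Nerevi reflex would be 'gahomonhik', but the attested form is 'gahumunhik'. The correspondence is irregular, so they are not cognates (the Nerevi form has a different source).

no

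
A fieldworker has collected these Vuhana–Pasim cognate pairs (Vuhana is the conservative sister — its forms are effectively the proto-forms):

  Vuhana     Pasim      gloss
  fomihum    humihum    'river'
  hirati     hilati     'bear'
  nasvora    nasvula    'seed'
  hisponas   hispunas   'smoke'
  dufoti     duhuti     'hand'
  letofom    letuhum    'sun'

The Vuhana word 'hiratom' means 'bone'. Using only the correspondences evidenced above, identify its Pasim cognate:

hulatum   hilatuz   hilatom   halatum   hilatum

hilatum

hirati ~ hilati, nasvora ~ nasvula — Vuhana r corresponds to Pasim l between vowels (before a back vowel).
fomihum ~ humihum, letofom ~ letuhum — Vuhana o corresponds to Pasim u after a consonant, before a nasal.
Applying these to Vuhana 'hiratom':
  hiratom → hilatom   (r→l between vowels (before a back vowel))
  hilatom → hilatum   (o→u after a consonant, before a nasal)
So the Pasim cognate is 'hilatum'.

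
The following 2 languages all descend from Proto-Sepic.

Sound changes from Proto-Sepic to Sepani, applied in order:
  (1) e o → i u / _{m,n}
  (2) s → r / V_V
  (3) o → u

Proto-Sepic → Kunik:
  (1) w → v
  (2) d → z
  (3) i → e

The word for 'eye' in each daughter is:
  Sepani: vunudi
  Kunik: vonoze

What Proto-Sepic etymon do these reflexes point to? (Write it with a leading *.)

Position 6: Sepani has i, Kunik has e. Taking the neighbouring segments as reconstructed: Sepani i can only go back to *i; Kunik e could go back to *e or *i — the one source consistent with every daughter is *i.
Position 4: Sepani has u, Kunik has o. Kunik preserves o here (none of its changes turn any other segment into o), so the proto-segment is *o.
Position 5: Sepani has d, Kunik has z. Sepani preserves d here (none of its changes turn any other segment into d), so the proto-segment is *d.
Continuing position by position gives *vonodi; check it forward:
Sepani: start from *vonodi.
  rule 1 (pre-nasal raising): vonodi → vunodi
  rule 2: no change — vunodi
  rule 3 (vowel merger): vunodi → vunudi
  ⇒ Sepani vunudi
Kunik: *vonodi
  vonodi (rule 1 does not apply)
  vonodi → vonozi   [unconditioned shift]
  vonozi → vonoze   [vowel merger]
  giving Kunik vonoze.
No other proto-form is consistent with every reflex, so the reconstruction is *vonodi.

*vonodi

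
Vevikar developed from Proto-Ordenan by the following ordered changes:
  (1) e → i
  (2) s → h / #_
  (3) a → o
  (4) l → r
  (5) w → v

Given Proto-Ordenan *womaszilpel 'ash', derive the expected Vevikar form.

Vevikar: start from *womaszilpel.
  rule 1 (vowel merger): womaszilpel → womaszilpil
  rule 2: no change — womaszilpil
  rule 3 (vowel merger): womaszilpil → womoszilpil
  rule 4 (unconditioned shift): womoszilpil → womoszirpir
  rule 5 (unconditioned shift): womoszirpir → vomoszirpir
  ⇒ Vevikar vomoszirpir

vomoszirpir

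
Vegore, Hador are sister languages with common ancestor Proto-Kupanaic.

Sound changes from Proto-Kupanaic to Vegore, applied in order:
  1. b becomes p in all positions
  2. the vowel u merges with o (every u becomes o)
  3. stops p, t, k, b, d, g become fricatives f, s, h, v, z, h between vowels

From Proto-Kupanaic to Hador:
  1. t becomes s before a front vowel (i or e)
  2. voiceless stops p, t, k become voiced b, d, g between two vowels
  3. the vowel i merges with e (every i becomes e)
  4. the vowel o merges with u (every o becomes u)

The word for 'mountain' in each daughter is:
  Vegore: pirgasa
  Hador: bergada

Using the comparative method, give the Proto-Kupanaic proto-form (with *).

*birgata

Position 2: Vegore has i, Hador has e. Vegore preserves i here (none of its changes turn any other segment into i), so the proto-segment is *i.
Position 6: Vegore has s, Hador has d. Taking the neighbouring segments as reconstructed: Vegore s could go back to *t or *s; Hador d could go back to *t or *d — the one source consistent with every daughter is *t.
Position 1: Vegore has p, Hador has b. Taking the neighbouring segments as reconstructed: Vegore p could go back to *p or *b; Hador b can only go back to *b — the one source consistent with every daughter is *b.
Continuing position by position gives *birgata; check it forward:
Vegore: start from *birgata.
  rule 1 (unconditioned shift): birgata → pirgata
  rule 2: no change — pirgata
  rule 3 (intervocalic lenition): pirgata → pirgasa
  ⇒ Vegore pirgasa
Hador: *birgata > birgada > bergada  (by intervocalic voicing, vowel merger)
*birgata is the unique common source.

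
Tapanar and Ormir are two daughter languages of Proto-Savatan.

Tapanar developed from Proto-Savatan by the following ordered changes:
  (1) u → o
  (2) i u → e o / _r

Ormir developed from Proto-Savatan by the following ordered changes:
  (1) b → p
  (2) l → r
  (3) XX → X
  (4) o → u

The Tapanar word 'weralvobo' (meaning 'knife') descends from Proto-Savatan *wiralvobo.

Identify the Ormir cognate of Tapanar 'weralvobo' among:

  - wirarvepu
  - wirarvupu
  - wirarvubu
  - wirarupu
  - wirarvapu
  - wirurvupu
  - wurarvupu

wirarvupu

Ormir: *wiralvobo > wiralvopo > wirarvopo > wirarvupu  (by unconditioned shift, unconditioned shift, vowel merger)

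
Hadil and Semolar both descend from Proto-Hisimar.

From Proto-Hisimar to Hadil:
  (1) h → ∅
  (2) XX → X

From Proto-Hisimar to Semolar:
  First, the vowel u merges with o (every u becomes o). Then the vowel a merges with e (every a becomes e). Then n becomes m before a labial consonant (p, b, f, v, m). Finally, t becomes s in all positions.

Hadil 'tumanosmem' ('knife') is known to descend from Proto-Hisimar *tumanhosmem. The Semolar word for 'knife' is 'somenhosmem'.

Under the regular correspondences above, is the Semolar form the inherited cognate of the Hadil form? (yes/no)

Derive the expected Semolar reflex of *tumanhosmem:
Semolar: start from *tumanhosmem.
  rule 1 (vowel merger): tumanhosmem → tomanhosmem
  rule 2 (vowel merger): tomanhosmem → tomenhosmem
  rule 3: no change — tomenhosmem
  rule 4 (unconditioned shift): tomenhosmem → somenhosmem
  ⇒ Semolar somenhosmem
Semolar 'somenhosmem' matches the regular reflex exactly, so the pair is cognate.

yes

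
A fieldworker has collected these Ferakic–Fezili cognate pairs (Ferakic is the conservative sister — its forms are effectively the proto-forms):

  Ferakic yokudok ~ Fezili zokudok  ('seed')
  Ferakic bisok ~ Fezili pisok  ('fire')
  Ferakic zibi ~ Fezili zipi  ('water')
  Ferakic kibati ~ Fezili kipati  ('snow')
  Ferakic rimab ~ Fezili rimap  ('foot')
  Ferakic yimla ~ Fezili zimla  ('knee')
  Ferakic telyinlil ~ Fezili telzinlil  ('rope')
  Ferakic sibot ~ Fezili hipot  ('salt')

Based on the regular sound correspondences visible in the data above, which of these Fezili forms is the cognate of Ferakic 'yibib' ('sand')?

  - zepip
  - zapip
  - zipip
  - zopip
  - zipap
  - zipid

yimla ~ zimla — Ferakic y corresponds to Fezili z word-initially before a front vowel.
zibi ~ zipi — Ferakic b corresponds to Fezili p between vowels (before a front vowel).
rimab ~ rimap — Ferakic b corresponds to Fezili p word-finally.
Applying these to Ferakic 'yibib':
  yibib → zibib   (y→z word-initially before a front vowel)
  zibib → zipib   (b→p between vowels (before a front vowel))
  zipib → zipip   (b→p word-finally)
So the Fezili cognate is 'zipip'.

zipip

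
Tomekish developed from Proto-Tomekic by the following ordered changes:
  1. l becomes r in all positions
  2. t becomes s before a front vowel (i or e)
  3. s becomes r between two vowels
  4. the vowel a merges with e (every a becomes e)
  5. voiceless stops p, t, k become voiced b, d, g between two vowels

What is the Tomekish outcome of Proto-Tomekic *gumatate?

Tomekish: start from *gumatate.
  rule 1: no change — gumatate
  rule 2 (palatalisation): gumatate → gumatase
  rule 3 (rhotacism): gumatase → gumatare
  rule 4 (vowel merger): gumatare → gumetere
  rule 5 (intervocalic voicing): gumetere → gumedere
  ⇒ Tomekish gumedere

gumedere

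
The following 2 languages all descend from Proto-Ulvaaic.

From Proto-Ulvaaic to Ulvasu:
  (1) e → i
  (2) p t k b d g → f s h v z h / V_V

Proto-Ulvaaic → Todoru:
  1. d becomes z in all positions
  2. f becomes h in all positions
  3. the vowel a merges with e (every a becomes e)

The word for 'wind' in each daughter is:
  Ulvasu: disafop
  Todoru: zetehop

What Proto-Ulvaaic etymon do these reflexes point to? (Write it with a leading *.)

*detafop

Position 3: Ulvasu has s, Todoru has t. Todoru preserves t here (none of its changes turn any other segment into t), so the proto-segment is *t.
Position 2: Ulvasu has i, Todoru has e. Taking the neighbouring segments as reconstructed: Ulvasu i could go back to *e or *i; Todoru e could go back to *a or *e — the one source consistent with every daughter is *e.
Verify the candidate proto-form against each daughter:
Ulvasu: *detafop
  detafop → ditafop   [vowel merger]
  ditafop → disafop   [intervocalic lenition]
  giving Ulvasu disafop.
Todoru: *detafop
  detafop → zetafop   [unconditioned shift]
  zetafop → zetahop   [unconditioned shift]
  zetahop → zetehop   [vowel merger]
  giving Todoru zetehop.
Only *detafop yields all of Ulvasu disafop, Todoru zetehop.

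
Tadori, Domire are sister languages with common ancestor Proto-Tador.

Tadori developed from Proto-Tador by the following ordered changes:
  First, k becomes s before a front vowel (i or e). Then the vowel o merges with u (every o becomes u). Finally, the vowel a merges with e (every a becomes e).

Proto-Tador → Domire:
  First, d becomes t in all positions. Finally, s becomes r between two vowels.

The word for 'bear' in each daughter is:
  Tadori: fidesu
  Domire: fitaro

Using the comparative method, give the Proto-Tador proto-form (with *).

Position 5: Tadori has s, Domire has r. Taking the neighbouring segments as reconstructed: Tadori s can only go back to *s; Domire r could go back to *s or *r — the one source consistent with every daughter is *s.
Position 4: Tadori has e, Domire has a. Domire preserves a here (none of its changes turn any other segment into a), so the proto-segment is *a.
Position 3: Tadori has d, Domire has t. Tadori preserves d here (none of its changes turn any other segment into d), so the proto-segment is *d.
Continuing position by position gives *fidaso; check it forward:
Tadori: *fidaso > fidasu > fidesu  (by vowel merger, vowel merger)
Domire: start from *fidaso.
  rule 1 (unconditioned shift): fidaso → fitaso
  rule 2 (rhotacism): fitaso → fitaro
  ⇒ Domire fitaro
*fidaso is the unique common source.

*fidaso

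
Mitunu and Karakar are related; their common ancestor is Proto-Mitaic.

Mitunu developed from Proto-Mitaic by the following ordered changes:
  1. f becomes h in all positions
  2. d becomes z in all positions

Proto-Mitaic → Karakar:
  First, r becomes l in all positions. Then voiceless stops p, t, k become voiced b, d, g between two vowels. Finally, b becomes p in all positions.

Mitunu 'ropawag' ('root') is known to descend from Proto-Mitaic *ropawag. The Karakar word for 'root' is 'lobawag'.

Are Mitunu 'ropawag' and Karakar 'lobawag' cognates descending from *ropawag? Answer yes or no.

no

Derive the expected Karakar reflex of *ropawag:
Karakar: *ropawag
  ropawag → lopawag   [unconditioned shift]
  lopawag → lobawag   [intervocalic voicing]
  lobawag → lopawag   [unconditioned shift]
  giving Karakar lopawag.
The regular Karakar reflex would be 'lopawag', but the attested form is 'lobawag'. The correspondence is irregular, so they are not cognates (the Karakar form has a different source).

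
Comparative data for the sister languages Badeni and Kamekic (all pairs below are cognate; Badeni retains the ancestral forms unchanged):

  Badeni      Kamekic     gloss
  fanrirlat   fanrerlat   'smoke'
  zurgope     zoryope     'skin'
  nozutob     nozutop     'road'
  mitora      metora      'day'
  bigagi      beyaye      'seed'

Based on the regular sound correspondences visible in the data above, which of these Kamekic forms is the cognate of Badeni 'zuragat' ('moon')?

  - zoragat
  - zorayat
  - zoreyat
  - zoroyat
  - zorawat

zorayat

zurgope ~ zoryope — Badeni u corresponds to Kamekic o after a consonant, before r.
bigagi ~ beyaye — Badeni g corresponds to Kamekic y between vowels (before a back vowel).
Applying these to Badeni 'zuragat':
  zuragat → zoragat   (u→o after a consonant, before r)
  zoragat → zorayat   (g→y between vowels (before a back vowel))
So the Kamekic cognate is 'zorayat'.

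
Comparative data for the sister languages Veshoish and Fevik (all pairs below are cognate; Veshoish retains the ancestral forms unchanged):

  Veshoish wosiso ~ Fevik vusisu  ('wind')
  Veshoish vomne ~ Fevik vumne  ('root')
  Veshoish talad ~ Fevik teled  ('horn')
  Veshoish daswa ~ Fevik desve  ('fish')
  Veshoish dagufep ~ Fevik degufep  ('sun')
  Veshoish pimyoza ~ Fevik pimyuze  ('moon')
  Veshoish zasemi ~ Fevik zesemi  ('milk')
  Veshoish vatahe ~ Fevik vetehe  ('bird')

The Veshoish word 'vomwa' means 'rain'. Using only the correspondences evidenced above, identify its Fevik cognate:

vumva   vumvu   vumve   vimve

vomne ~ vumne — Veshoish o corresponds to Fevik u after a consonant, before a nasal.
daswa ~ desve — Veshoish w corresponds to Fevik v after a consonant, before a back vowel.
daswa ~ desve, pimyoza ~ pimyuze — Veshoish a corresponds to Fevik e word-finally.
Applying these to Veshoish 'vomwa':
  vomwa → vumwa   (o→u after a consonant, before a nasal)
  vumwa → vumva   (w→v after a consonant, before a back vowel)
  vumva → vumve   (a→e word-finally)
So the Fevik cognate is 'vumve'.

vumve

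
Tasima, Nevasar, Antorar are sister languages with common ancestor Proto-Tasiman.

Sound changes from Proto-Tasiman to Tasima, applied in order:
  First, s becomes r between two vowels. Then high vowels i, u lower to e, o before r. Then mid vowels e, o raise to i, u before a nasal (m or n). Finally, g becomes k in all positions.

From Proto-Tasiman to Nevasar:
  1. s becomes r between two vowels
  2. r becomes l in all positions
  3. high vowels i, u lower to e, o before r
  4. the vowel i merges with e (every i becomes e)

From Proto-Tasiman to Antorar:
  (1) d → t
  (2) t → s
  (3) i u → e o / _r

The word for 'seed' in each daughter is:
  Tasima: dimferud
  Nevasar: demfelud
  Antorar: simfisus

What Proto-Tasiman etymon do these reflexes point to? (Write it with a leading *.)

*dimfisud

Position 2: Tasima has i, Nevasar has e, Antorar has i. Antorar preserves i here (none of its changes turn any other segment into i), so the proto-segment is *i.
Position 1: Tasima has d, Nevasar has d, Antorar has s. Tasima preserves d here (none of its changes turn any other segment into d), so the proto-segment is *d.
Position 6: Tasima has r, Nevasar has l, Antorar has s. Taking the neighbouring segments as reconstructed: Tasima r could go back to *s or *r; Nevasar l could go back to *s or *l or *r; Antorar s could go back to *t or *d or *s — the one source consistent with every daughter is *s.
Continuing position by position gives *dimfisud; check it forward:
Tasima: *dimfisud
  dimfisud → dimfirud   [rhotacism]
  dimfirud → dimferud   [pre-rhotic lowering]
  dimferud (rule 3 does not apply)
  dimferud (rule 4 does not apply)
  giving Tasima dimferud.
Nevasar: start from *dimfisud.
  rule 1 (rhotacism): dimfisud → dimfirud
  rule 2 (unconditioned shift): dimfirud → dimfilud
  rule 3: no change — dimfilud
  rule 4 (vowel merger): dimfilud → demfelud
  ⇒ Nevasar demfelud
Antorar: start from *dimfisud.
  rule 1 (unconditioned shift): dimfisud → timfisut
  rule 2 (unconditioned shift): timfisut → simfisus
  rule 3: no change — simfisus
  ⇒ Antorar simfisus
*dimfisud is the unique common source.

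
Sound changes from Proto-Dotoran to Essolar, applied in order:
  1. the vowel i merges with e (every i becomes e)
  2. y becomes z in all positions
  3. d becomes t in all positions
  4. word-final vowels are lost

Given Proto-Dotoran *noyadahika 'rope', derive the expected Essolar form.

Essolar: start from *noyadahika.
  rule 1 (vowel merger): noyadahika → noyadaheka
  rule 2 (unconditioned shift): noyadaheka → nozadaheka
  rule 3 (unconditioned shift): nozadaheka → nozataheka
  rule 4 (apocope): nozataheka → nozatahek
  ⇒ Essolar nozatahek

nozatahek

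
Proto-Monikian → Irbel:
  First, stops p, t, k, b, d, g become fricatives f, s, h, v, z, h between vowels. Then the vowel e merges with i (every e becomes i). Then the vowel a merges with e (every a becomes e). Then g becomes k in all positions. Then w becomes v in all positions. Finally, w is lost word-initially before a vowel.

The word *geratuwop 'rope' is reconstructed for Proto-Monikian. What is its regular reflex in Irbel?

Irbel: start from *geratuwop.
  rule 1 (intervocalic lenition): geratuwop → gerasuwop
  rule 2 (vowel merger): gerasuwop → girasuwop
  rule 3 (vowel merger): girasuwop → giresuwop
  rule 4 (unconditioned shift): giresuwop → kiresuwop
  rule 5 (unconditioned shift): kiresuwop → kiresuvop
  rule 6: no change — kiresuvop
  ⇒ Irbel kiresuvop

kiresuvop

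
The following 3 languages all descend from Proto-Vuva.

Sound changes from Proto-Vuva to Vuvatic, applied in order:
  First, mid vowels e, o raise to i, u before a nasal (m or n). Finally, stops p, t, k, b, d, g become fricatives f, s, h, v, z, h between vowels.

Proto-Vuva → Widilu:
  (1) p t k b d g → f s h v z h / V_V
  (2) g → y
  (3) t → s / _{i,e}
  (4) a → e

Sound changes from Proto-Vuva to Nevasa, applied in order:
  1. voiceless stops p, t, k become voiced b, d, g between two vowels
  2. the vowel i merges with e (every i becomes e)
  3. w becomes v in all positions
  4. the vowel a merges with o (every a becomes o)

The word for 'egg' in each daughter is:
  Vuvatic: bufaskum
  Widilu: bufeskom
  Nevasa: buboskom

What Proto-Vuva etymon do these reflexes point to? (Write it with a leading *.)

*bupaskom

Position 7: Vuvatic has u, Widilu has o, Nevasa has o. Widilu preserves o here (none of its changes turn any other segment into o), so the proto-segment is *o.
Position 4: Vuvatic has a, Widilu has e, Nevasa has o. Vuvatic preserves a here (none of its changes turn any other segment into a), so the proto-segment is *a.
Verify the candidate proto-form against each daughter:
Vuvatic: *bupaskom
  bupaskom → bupaskum   [pre-nasal raising]
  bupaskum → bufaskum   [intervocalic lenition]
  giving Vuvatic bufaskum.
Widilu: start from *bupaskom.
  rule 1 (intervocalic lenition): bupaskom → bufaskom
  rule 2: no change — bufaskom
  rule 3: no change — bufaskom
  rule 4 (vowel merger): bufaskom → bufeskom
  ⇒ Widilu bufeskom
Nevasa: *bupaskom > bubaskom > buboskom  (by intervocalic voicing, vowel merger)
*bupaskom is the unique common source.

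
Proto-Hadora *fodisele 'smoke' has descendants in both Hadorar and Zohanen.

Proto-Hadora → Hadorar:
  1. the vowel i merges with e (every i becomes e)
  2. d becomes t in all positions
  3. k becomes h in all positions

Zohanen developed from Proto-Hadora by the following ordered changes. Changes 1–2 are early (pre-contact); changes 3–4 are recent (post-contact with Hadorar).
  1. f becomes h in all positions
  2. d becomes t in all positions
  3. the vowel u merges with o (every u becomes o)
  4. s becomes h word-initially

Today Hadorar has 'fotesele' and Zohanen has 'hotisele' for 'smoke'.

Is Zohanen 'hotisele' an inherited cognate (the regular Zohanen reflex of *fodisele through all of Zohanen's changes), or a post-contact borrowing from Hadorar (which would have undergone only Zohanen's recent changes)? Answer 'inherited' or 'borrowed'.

If inherited, *fodisele would pass through all of Zohanen's changes:
Zohanen: *fodisele > hodisele > hotisele  (by unconditioned shift, unconditioned shift)
If borrowed from Hadorar 'fotesele' after the early changes, it would undergo only the recent ones:
  rule 3 (vowel merger): no change (fotesele)
  rule 4 (debuccalisation): no change (fotesele)
  ⇒ as a loan: fotesele
Zohanen 'hotisele' matches the inherited outcome exactly, so it is an inherited cognate, not a loan.

inherited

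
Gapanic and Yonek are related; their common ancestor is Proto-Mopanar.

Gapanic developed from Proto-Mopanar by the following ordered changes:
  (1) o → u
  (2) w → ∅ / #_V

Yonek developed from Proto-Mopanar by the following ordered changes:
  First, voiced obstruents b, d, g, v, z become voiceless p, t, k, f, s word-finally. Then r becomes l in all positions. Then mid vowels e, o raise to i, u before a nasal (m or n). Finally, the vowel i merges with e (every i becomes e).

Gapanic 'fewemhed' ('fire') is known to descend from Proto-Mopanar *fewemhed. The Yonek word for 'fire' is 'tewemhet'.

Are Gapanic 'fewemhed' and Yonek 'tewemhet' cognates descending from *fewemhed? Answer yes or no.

no

Derive the expected Yonek reflex of *fewemhed:
Yonek: start from *fewemhed.
  rule 1 (final devoicing): fewemhed → fewemhet
  rule 2: no change — fewemhet
  rule 3 (pre-nasal raising): fewemhet → fewimhet
  rule 4 (vowel merger): fewimhet → fewemhet
  ⇒ Yonek fewemhet
The regular Yonek reflex would be 'fewemhet', but the attested form is 'tewemhet'. The correspondence is irregular, so they are not cognates (the Yonek form has a different source).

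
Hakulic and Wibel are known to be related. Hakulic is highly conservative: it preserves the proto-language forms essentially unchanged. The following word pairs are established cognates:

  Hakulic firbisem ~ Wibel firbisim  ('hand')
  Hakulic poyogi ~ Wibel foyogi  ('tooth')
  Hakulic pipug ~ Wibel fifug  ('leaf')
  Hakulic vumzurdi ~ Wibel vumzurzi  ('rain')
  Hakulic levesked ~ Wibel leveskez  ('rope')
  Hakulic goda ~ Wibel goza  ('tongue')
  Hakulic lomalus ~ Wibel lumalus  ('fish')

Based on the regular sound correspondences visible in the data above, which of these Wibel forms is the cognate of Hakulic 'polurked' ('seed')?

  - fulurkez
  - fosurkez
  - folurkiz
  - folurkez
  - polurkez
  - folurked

poyogi ~ foyogi — Hakulic p corresponds to Wibel f word-initially before a back vowel.
levesked ~ leveskez — Hakulic d corresponds to Wibel z word-finally.
Applying these to Hakulic 'polurked':
  polurked → folurked   (p→f word-initially before a back vowel)
  folurked → folurkez   (d→z word-finally)
So the Wibel cognate is 'folurkez'.

folurkez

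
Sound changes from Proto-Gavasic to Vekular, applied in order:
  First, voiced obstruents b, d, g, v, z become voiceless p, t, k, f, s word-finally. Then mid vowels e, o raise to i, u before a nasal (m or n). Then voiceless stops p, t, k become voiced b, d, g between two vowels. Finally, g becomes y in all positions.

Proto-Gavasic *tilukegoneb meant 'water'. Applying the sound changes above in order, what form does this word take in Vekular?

Vekular: *tilukegoneb
  tilukegoneb → tilukegonep   [final devoicing]
  tilukegonep → tilukegunep   [pre-nasal raising]
  tilukegunep → tilugegunep   [intervocalic voicing]
  tilugegunep → tiluyeyunep   [unconditioned shift]
  giving Vekular tiluyeyunep.

tiluyeyunep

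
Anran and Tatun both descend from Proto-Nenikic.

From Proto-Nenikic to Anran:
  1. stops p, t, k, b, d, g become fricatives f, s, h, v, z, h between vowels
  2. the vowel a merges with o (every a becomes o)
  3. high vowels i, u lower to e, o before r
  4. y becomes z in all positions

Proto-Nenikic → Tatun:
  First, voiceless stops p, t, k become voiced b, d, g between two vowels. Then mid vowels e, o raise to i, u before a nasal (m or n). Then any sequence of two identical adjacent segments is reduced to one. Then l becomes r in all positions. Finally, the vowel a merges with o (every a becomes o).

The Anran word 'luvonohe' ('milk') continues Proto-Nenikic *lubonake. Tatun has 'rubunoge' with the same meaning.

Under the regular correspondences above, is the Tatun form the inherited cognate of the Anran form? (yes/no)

yes

Derive the expected Tatun reflex of *lubonake:
Tatun: start from *lubonake.
  rule 1 (intervocalic voicing): lubonake → lubonage
  rule 2 (pre-nasal raising): lubonage → lubunage
  rule 3: no change — lubunage
  rule 4 (unconditioned shift): lubunage → rubunage
  rule 5 (vowel merger): rubunage → rubunoge
  ⇒ Tatun rubunoge
Tatun 'rubunoge' matches the regular reflex exactly, so the pair is cognate.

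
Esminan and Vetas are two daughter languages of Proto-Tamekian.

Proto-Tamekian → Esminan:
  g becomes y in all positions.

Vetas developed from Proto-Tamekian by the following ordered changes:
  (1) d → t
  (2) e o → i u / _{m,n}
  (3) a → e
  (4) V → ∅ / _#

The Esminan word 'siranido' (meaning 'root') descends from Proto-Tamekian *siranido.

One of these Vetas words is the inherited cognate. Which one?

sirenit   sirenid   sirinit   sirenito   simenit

sirenit

Vetas: *siranido > siranito > sirenito > sirenit  (by unconditioned shift, vowel merger, apocope)
Only 'sirenit' matches the regular Vetas development of *siranido.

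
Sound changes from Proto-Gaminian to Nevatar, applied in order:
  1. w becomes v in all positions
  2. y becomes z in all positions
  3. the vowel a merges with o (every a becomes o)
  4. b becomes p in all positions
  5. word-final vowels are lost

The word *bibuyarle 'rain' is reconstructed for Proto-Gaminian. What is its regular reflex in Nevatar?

pipuzorl

Nevatar: start from *bibuyarle.
  rule 1: no change — bibuyarle
  rule 2 (unconditioned shift): bibuyarle → bibuzarle
  rule 3 (vowel merger): bibuzarle → bibuzorle
  rule 4 (unconditioned shift): bibuzorle → pipuzorle
  rule 5 (apocope): pipuzorle → pipuzorl
  ⇒ Nevatar pipuzorl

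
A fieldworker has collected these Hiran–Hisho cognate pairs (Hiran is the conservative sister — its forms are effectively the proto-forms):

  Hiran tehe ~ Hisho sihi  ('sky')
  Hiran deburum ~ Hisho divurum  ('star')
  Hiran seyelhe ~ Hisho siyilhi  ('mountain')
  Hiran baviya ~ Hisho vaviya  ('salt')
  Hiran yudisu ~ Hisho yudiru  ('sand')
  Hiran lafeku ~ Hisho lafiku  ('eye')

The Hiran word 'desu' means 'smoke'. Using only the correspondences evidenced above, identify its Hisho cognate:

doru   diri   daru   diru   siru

diru

tehe ~ sihi, seyelhe ~ siyilhi — Hiran e corresponds to Hisho i after a consonant, before a consonant other than r, m, n, p, b, f, v.
yudisu ~ yudiru — Hiran s corresponds to Hisho r between vowels (before a back vowel).
Applying these to Hiran 'desu':
  desu → disu   (e→i after a consonant, before a consonant other than r, m, n, p, b, f, v)
  disu → diru   (s→r between vowels (before a back vowel))
So the Hisho cognate is 'diru'.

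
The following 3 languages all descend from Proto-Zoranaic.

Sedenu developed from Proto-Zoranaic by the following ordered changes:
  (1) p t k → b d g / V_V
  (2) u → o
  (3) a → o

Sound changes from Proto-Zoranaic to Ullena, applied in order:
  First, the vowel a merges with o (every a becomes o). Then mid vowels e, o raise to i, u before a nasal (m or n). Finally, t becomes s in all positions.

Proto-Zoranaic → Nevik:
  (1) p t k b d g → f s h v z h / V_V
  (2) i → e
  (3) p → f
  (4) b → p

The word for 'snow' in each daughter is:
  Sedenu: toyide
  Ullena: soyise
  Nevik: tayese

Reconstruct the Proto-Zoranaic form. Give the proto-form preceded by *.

*tayite

Position 5: Sedenu has d, Ullena has s, Nevik has s. Taking the neighbouring segments as reconstructed: Sedenu d could go back to *t or *d; Ullena s could go back to *t or *s; Nevik s could go back to *t or *s — the one source consistent with every daughter is *t.
Position 1: Sedenu has t, Ullena has s, Nevik has t. Sedenu preserves t here (none of its changes turn any other segment into t), so the proto-segment is *t.
Continuing position by position gives *tayite; check it forward:
Sedenu: *tayite > tayide > toyide  (by intervocalic voicing, vowel merger)
Ullena: *tayite > toyite > soyise  (by vowel merger, unconditioned shift)
Nevik: start from *tayite.
  rule 1 (intervocalic lenition): tayite → tayise
  rule 2 (vowel merger): tayise → tayese
  rule 3: no change — tayese
  rule 4: no change — tayese
  ⇒ Nevik tayese
Only *tayite yields all of Sedenu toyide, Ullena soyise, Nevik tayese.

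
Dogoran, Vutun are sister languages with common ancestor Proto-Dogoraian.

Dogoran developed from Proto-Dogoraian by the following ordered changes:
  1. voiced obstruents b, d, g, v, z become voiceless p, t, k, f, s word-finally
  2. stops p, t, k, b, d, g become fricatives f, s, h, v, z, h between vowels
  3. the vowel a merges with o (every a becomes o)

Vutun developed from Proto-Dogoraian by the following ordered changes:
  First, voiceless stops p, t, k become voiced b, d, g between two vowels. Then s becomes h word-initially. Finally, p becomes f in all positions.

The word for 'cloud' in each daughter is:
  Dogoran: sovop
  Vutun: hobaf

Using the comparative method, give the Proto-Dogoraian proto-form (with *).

Position 1: Dogoran has s, Vutun has h. Taking the neighbouring segments as reconstructed: Dogoran s can only go back to *s; Vutun h could go back to *s or *h — the one source consistent with every daughter is *s.
Position 5: Dogoran has p, Vutun has f. Taking the neighbouring segments as reconstructed: Dogoran p could go back to *p or *b; Vutun f could go back to *p or *f — the one source consistent with every daughter is *p.
Position 4: Dogoran has o, Vutun has a. Vutun preserves a here (none of its changes turn any other segment into a), so the proto-segment is *a.
This points to *sobap. Verify forward in each daughter:
Dogoran: start from *sobap.
  rule 1: no change — sobap
  rule 2 (intervocalic lenition): sobap → sovap
  rule 3 (vowel merger): sovap → sovop
  ⇒ Dogoran sovop
Vutun: *sobap
  sobap (rule 1 does not apply)
  sobap → hobap   [debuccalisation]
  hobap → hobaf   [unconditioned shift]
  giving Vutun hobaf.
Only *sobap yields all of Dogoran sovop, Vutun hobaf.

*sobap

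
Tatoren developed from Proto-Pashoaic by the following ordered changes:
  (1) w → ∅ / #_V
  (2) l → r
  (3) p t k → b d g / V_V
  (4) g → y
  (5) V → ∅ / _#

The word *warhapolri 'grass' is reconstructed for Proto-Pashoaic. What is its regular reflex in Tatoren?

Tatoren: *warhapolri
  warhapolri → arhapolri   [glide loss]
  arhapolri → arhaporri   [unconditioned shift]
  arhaporri → arhaborri   [intervocalic voicing]
  arhaborri (rule 4 does not apply)
  arhaborri → arhaborr   [apocope]
  giving Tatoren arhaborr.

arhaborr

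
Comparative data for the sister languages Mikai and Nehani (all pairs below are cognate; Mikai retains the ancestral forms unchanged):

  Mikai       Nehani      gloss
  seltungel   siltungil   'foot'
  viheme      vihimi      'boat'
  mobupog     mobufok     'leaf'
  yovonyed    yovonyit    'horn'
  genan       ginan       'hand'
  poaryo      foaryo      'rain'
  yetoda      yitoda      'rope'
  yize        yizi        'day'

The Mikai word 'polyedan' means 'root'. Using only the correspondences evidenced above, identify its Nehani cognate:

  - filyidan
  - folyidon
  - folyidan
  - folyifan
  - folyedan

folyidan

poaryo ~ foaryo — Mikai p corresponds to Nehani f word-initially before a back vowel.
seltungel ~ siltungil, yovonyed ~ yovonyit — Mikai e corresponds to Nehani i after a consonant, before a consonant other than r, m, n, p, b, f, v.
Applying these to Mikai 'polyedan':
  polyedan → folyedan   (p→f word-initially before a back vowel)
  folyedan → folyidan   (e→i after a consonant, before a consonant other than r, m, n, p, b, f, v)
So the Nehani cognate is 'folyidan'.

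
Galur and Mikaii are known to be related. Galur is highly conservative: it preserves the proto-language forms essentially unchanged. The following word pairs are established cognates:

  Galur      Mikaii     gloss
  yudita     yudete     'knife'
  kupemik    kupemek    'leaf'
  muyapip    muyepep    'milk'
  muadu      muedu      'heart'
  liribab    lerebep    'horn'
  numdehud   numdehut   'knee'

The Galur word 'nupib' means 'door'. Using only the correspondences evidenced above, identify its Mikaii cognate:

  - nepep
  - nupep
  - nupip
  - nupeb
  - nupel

liribab ~ lerebep — Galur i corresponds to Mikaii e after a consonant, before a labial obstruent.
liribab ~ lerebep — Galur b corresponds to Mikaii p word-finally.
Applying these to Galur 'nupib':
  nupib → nupeb   (i→e after a consonant, before a labial obstruent)
  nupeb → nupep   (b→p word-finally)
So the Mikaii cognate is 'nupep'.

nupep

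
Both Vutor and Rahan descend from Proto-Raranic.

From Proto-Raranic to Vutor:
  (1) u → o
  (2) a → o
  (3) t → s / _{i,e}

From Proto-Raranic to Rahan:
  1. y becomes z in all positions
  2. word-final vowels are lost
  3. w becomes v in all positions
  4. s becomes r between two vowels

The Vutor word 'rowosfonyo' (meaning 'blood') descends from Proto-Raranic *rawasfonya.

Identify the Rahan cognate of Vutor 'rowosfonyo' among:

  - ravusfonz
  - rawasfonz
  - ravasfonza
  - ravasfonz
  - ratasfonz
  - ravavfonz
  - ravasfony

ravasfonz

Rahan: *rawasfonya > rawasfonza > rawasfonz > ravasfonz  (by unconditioned shift, apocope, unconditioned shift)
Only 'ravasfonz' matches the regular Rahan development of *rawasfonya.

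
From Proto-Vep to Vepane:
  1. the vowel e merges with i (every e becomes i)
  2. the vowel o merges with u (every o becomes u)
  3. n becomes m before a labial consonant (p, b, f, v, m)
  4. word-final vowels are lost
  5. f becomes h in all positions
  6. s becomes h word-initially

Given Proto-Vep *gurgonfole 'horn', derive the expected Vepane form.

gurgumhul

Vepane: *gurgonfole
  gurgonfole → gurgonfoli   [vowel merger]
  gurgonfoli → gurgunfuli   [vowel merger]
  gurgunfuli → gurgumfuli   [nasal place assimilation]
  gurgumfuli → gurgumful   [apocope]
  gurgumful → gurgumhul   [unconditioned shift]
  gurgumhul (rule 6 does not apply)
  giving Vepane gurgumhul.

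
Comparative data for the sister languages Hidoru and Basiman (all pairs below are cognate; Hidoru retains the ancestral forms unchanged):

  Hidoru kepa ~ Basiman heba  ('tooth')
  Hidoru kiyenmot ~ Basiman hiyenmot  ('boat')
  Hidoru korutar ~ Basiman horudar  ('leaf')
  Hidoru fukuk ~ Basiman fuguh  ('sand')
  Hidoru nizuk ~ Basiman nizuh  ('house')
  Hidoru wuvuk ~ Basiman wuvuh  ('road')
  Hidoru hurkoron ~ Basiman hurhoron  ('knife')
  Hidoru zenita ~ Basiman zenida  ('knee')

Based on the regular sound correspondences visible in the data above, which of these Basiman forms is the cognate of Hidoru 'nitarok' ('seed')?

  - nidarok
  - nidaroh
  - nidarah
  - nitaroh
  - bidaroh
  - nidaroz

korutar ~ horudar, zenita ~ zenida — Hidoru t corresponds to Basiman d between vowels (before a back vowel).
fukuk ~ fuguh, nizuk ~ nizuh — Hidoru k corresponds to Basiman h word-finally.
Applying these to Hidoru 'nitarok':
  nitarok → nidarok   (t→d between vowels (before a back vowel))
  nidarok → nidaroh   (k→h word-finally)
So the Basiman cognate is 'nidaroh'.

nidaroh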